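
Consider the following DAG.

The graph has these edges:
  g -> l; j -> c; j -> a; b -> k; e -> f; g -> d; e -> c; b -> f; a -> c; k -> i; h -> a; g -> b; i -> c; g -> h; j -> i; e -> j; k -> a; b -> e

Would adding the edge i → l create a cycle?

Adding i→l creates a cycle iff l can already reach i.
Explore from l: no path reaches i. The graph stays acyclic.

No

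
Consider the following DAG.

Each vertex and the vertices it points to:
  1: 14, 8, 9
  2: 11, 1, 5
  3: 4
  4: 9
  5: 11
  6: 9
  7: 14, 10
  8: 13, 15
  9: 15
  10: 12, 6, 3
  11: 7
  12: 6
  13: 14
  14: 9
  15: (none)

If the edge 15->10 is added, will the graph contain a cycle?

Adding 15→10 creates a cycle iff 10 can already reach 15.
Path from 10: 10 → 6 → 9 → 15.
So 10 → … → 15 → 10 is a cycle.

Yes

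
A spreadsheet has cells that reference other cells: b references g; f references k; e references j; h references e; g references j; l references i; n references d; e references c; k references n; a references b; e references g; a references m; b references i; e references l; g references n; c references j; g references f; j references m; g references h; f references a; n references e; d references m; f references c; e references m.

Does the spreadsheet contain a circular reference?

DFS with white/gray/black marking, starting from e:
e gray
  g gray
    h gray
      h→e: e is gray → back edge
Back edge found, so a cycle exists: e → g → h → e.

Yes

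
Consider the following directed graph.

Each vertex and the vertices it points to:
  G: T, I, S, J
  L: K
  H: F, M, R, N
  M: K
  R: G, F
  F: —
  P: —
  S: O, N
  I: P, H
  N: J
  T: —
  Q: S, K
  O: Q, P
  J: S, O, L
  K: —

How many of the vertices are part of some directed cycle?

A vertex is on a directed cycle iff it belongs to a strongly connected component of size ≥ 2 (or has a self-loop).
The vertices on cycles are {G, H, I, J, N, O, Q, R, S} — 9 in total.

9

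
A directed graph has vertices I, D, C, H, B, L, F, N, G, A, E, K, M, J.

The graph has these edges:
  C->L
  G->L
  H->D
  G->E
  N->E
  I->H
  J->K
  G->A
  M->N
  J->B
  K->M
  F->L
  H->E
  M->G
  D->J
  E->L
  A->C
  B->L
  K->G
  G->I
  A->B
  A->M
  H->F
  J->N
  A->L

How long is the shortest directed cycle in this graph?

For each vertex v, BFS finds the shortest path from v back to v.
The shortest such closed walk is G → A → M → G, length 3.

3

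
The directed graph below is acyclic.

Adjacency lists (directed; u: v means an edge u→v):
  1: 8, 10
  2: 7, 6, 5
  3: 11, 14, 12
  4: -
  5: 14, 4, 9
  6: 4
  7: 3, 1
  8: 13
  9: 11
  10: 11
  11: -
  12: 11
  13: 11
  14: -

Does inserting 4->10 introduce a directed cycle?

Adding 4→10 creates a cycle iff 10 can already reach 4.
Explore from 10: no path reaches 4. The graph stays acyclic.

No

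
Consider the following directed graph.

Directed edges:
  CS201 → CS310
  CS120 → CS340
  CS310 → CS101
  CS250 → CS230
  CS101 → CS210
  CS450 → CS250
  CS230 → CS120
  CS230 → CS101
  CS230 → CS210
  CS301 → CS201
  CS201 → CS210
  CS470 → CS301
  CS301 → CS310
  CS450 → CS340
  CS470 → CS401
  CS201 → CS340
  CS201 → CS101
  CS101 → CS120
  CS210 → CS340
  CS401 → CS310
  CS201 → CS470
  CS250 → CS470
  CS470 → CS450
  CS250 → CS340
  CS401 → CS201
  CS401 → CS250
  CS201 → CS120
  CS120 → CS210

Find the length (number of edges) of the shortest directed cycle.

3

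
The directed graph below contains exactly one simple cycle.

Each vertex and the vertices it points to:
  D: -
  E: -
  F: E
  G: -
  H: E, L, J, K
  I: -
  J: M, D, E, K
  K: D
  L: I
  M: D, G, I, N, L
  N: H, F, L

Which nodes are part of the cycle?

H, J, M, N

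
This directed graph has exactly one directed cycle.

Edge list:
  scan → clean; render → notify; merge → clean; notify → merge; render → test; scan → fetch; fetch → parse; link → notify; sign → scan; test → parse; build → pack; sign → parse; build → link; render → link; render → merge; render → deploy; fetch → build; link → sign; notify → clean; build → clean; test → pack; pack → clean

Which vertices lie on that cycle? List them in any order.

DFS with gray/black marking from link:
link gray
  notify gray
    merge gray
      clean gray
      clean black
    merge black
    notify→clean: clean black — skip
  notify black
  sign gray
    parse gray
    parse black
    scan gray
      scan→clean: clean black — skip
      fetch gray
        build gray
          pack gray
            pack→clean: clean black — skip
          pack black
          build→clean: clean black — skip
          build→link: link is gray → back edge
Back edge closes the cycle link → sign → scan → fetch → build → link; its vertices are {link, scan, sign, build, fetch}.

link, scan, sign, build, fetch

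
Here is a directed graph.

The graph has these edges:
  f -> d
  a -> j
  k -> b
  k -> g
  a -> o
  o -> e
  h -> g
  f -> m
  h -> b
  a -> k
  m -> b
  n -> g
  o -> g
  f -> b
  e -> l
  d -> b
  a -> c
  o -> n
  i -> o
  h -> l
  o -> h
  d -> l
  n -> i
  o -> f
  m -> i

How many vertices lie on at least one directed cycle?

A vertex is on a directed cycle iff it belongs to a strongly connected component of size ≥ 2 (or has a self-loop).
The vertices on cycles are {f, i, m, n, o} — 5 in total.

5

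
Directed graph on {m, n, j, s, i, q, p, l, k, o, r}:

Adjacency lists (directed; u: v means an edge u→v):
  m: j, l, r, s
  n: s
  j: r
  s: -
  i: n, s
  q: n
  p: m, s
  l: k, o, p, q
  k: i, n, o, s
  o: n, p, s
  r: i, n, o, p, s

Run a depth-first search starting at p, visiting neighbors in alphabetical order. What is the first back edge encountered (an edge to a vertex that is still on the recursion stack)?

DFS from p (visiting neighbors in alphabetical order); mark gray on enter, black on exit:
p gray
  m gray
    j gray
      r gray
        i gray
          n gray
            s gray
            s black
          n black
          i→s: s black — skip
        i black
        r→n: n black — skip
        o gray
          o→n: n black — skip
          o→p: p is gray → back edge
First back edge: o → p.

o→p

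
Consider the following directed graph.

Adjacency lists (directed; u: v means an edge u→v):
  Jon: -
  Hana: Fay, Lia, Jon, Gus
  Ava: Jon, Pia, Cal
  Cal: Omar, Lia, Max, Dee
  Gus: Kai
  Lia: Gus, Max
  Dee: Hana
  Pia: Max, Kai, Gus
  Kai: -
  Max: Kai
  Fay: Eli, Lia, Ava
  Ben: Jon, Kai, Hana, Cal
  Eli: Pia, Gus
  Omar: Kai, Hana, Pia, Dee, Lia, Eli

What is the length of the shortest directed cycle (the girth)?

5

For each vertex v, BFS finds the shortest path from v back to v.
The shortest such closed walk is Hana → Fay → Ava → Cal → Dee → Hana, length 5.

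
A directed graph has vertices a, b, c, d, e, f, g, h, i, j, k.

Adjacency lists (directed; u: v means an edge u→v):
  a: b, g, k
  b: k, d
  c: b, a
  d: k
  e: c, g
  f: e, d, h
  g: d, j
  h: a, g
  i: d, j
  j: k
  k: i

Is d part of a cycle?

Yes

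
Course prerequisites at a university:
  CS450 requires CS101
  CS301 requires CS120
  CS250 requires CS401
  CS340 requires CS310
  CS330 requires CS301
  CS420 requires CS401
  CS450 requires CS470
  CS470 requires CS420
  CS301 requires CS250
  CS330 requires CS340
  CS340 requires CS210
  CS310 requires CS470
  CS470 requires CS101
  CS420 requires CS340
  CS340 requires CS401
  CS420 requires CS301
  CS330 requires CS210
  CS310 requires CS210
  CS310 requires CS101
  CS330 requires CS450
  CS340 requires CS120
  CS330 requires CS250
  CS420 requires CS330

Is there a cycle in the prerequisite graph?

Yes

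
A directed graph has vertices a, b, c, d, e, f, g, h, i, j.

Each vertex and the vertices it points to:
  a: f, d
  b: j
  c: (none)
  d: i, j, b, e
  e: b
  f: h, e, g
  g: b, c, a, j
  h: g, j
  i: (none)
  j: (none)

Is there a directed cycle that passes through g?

g is on a cycle iff g can reach itself via ≥1 edge.
g → a → f → g — yes.

Yes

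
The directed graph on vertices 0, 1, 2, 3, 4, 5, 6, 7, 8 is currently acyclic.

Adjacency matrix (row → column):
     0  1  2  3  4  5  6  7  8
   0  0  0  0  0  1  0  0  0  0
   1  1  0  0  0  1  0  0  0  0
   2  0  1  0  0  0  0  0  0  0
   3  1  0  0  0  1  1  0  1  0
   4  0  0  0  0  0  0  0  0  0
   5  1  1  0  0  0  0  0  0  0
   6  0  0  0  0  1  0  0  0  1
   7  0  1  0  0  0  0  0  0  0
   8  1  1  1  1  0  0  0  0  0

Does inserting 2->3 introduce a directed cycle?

Adding 2→3 creates a cycle iff 3 can already reach 2.
Explore from 3: no path reaches 2. The graph stays acyclic.

No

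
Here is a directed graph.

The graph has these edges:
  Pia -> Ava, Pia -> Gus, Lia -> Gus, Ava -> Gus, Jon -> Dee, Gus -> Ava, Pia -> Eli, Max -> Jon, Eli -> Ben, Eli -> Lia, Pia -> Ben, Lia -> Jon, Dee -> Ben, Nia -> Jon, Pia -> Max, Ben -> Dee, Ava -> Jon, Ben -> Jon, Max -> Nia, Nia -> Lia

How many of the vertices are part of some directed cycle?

5

A vertex is on a directed cycle iff it belongs to a strongly connected component of size ≥ 2 (or has a self-loop).
The vertices on cycles are {Ava, Ben, Dee, Gus, Jon} — 5 in total.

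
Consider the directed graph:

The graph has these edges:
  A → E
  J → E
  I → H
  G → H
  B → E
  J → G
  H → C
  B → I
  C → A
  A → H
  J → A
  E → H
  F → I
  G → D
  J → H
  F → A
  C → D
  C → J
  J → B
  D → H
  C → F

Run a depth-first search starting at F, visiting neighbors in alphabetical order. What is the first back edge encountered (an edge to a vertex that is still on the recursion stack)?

DFS from F (visiting neighbors in alphabetical order); mark gray on enter, black on exit:
F gray
  A gray
    E gray
      H gray
        C gray
          C→A: A is gray → back edge
First back edge: C → A.

C→A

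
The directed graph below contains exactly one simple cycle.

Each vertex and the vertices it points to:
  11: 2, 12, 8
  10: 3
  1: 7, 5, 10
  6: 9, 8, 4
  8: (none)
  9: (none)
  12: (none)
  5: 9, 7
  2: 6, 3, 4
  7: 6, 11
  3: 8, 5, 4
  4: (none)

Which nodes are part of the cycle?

DFS with gray/black marking from 7:
7 gray
  6 gray
    9 gray
    9 black
    8 gray
    8 black
    4 gray
    4 black
  6 black
  11 gray
    2 gray
      2→6: 6 black — skip
      3 gray
        3→8: 8 black — skip
        5 gray
          5→9: 9 black — skip
          5→7: 7 is gray → back edge
Back edge closes the cycle 7 → 11 → 2 → 3 → 5 → 7; its vertices are {2, 3, 5, 7, 11}.

2, 3, 5, 7, 11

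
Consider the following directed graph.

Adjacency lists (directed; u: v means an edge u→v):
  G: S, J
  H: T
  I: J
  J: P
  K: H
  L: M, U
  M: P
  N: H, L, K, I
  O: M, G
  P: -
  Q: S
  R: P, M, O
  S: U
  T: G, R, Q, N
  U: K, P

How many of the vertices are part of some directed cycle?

11

A vertex is on a directed cycle iff it belongs to a strongly connected component of size ≥ 2 (or has a self-loop).
The vertices on cycles are {G, H, K, L, N, O, Q, R, S, T, U} — 11 in total.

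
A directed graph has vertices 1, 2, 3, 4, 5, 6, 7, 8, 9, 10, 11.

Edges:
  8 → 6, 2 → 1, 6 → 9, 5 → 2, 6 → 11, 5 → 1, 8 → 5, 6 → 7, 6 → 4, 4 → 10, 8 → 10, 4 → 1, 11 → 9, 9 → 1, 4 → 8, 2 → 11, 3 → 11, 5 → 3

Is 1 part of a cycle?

No

1 lies on a cycle iff there is a path from 1 back to itself.
Exploring from 1, it never reaches itself; equivalently, its strongly connected component is a singleton.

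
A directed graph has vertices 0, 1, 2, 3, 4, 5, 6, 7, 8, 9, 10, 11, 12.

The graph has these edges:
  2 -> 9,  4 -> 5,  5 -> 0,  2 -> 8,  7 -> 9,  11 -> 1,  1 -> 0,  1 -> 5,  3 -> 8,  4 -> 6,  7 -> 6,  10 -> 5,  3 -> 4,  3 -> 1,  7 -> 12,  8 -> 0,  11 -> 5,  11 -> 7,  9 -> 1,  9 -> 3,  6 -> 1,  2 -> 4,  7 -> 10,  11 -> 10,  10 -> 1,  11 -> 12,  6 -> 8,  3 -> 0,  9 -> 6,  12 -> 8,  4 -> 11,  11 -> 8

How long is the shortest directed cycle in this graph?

For each vertex v, BFS finds the shortest path from v back to v.
The shortest such closed walk is 4 → 11 → 7 → 9 → 3 → 4, length 5.

5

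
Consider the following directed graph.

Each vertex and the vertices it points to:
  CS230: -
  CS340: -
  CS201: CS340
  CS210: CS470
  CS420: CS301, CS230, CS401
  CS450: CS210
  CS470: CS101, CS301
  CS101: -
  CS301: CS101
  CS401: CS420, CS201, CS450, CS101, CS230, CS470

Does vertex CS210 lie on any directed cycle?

CS210 lies on a cycle iff there is a path from CS210 back to itself.
Exploring from CS210, it never reaches itself; equivalently, its strongly connected component is a singleton.

No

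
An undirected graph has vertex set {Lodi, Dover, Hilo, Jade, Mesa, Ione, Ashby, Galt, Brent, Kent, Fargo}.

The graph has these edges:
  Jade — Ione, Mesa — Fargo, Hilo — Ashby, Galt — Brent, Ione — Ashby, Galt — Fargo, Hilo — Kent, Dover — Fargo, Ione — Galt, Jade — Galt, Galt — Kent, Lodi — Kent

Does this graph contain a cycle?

DFS, tracking each vertex's parent; an edge to a visited non-parent vertex closes a cycle.
Start from Jade:
visit Jade (parent –)
  visit Galt (parent Jade)
    Galt–Jade: parent, skip
    visit Fargo (parent Galt)
      visit Mesa (parent Fargo)
        Mesa–Fargo: parent, skip
      visit Dover (parent Fargo)
        Dover–Fargo: parent, skip
      Fargo–Galt: parent, skip
    visit Brent (parent Galt)
      Brent–Galt: parent, skip
    visit Ione (parent Galt)
      visit Ashby (parent Ione)
        Ashby–Ione: parent, skip
        visit Hilo (parent Ashby)
          visit Kent (parent Hilo)
            Kent–Hilo: parent, skip
            Kent–Galt: Galt visited and ≠ parent → cycle
Cycle: Galt – Ione – Ashby – Hilo – Kent – Galt.

Yes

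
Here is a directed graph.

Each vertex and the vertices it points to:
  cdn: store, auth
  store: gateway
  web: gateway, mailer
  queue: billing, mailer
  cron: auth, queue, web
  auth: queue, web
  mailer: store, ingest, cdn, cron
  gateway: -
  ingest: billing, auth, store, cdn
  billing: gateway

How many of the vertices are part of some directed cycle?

7

A vertex is on a directed cycle iff it belongs to a strongly connected component of size ≥ 2 (or has a self-loop).
The vertices on cycles are {cdn, web, auth, cron, queue, ingest, mailer} — 7 in total.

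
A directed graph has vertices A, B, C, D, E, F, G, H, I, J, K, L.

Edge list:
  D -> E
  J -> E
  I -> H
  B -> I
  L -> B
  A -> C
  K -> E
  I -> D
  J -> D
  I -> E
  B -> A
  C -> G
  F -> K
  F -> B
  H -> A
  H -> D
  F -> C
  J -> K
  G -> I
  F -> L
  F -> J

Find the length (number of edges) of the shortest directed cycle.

5

For each vertex v, BFS finds the shortest path from v back to v.
The shortest such closed walk is C → G → I → H → A → C, length 5.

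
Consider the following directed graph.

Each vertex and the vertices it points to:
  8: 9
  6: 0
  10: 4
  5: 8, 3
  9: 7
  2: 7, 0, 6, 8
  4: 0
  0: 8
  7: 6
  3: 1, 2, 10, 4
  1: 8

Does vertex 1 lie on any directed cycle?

1 lies on a cycle iff there is a path from 1 back to itself.
Exploring from 1, it never reaches itself; equivalently, its strongly connected component is a singleton.

No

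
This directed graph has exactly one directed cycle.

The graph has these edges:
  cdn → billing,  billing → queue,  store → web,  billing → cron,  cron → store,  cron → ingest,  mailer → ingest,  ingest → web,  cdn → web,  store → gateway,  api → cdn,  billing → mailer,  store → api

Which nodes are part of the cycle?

api, cdn, cron, store, billing

DFS with gray/black marking from cdn:
cdn gray
  billing gray
    queue gray
    queue black
    mailer gray
      ingest gray
        web gray
        web black
      ingest black
    mailer black
    cron gray
      cron→ingest: ingest black — skip
      store gray
        api gray
          api→cdn: cdn is gray → back edge
Back edge closes the cycle cdn → billing → cron → store → api → cdn; its vertices are {api, cdn, cron, store, billing}.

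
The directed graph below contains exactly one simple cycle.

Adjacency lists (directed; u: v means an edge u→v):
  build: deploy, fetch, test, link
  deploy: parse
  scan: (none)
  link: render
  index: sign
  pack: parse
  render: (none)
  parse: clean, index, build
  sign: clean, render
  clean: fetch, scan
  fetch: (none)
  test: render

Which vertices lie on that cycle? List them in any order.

build, parse, deploy

DFS with gray/black marking from parse:
parse gray
  clean gray
    fetch gray
    fetch black
    scan gray
    scan black
  clean black
  index gray
    sign gray
      sign→clean: clean black — skip
      render gray
      render black
    sign black
  index black
  build gray
    deploy gray
      deploy→parse: parse is gray → back edge
Back edge closes the cycle parse → build → deploy → parse; its vertices are {build, parse, deploy}.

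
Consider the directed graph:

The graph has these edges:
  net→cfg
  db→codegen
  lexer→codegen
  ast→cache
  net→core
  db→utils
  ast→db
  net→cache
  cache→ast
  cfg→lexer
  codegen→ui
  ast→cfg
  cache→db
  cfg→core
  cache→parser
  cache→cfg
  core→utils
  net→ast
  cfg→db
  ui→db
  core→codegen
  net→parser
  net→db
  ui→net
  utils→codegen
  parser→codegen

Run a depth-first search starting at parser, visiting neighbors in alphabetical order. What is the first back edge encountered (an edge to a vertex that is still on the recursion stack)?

DFS from parser (visiting neighbors in alphabetical order); mark gray on enter, black on exit:
parser gray
  codegen gray
    ui gray
      db gray
        db→codegen: codegen is gray → back edge
First back edge: db → codegen.

db→codegen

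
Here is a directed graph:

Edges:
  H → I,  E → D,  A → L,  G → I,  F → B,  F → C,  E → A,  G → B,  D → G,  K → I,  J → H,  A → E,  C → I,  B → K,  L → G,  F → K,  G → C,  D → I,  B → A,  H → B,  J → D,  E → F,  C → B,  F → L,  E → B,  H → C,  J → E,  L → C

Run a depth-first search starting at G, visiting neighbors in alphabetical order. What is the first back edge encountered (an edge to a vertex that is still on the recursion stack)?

E→A

DFS from G (visiting neighbors in alphabetical order); mark gray on enter, black on exit:
G gray
  B gray
    A gray
      E gray
        E→A: A is gray → back edge
First back edge: E → A.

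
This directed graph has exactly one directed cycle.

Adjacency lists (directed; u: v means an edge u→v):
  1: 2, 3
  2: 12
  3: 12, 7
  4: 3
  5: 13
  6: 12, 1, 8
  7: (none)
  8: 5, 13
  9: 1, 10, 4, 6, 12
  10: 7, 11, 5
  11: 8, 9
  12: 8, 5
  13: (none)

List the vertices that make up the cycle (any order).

DFS with gray/black marking from 9:
9 gray
  1 gray
    2 gray
      12 gray
        8 gray
          5 gray
            13 gray
            13 black
          5 black
          8→13: 13 black — skip
        8 black
        12→5: 5 black — skip
      12 black
    2 black
    3 gray
      3→12: 12 black — skip
      7 gray
      7 black
    3 black
  1 black
  10 gray
    10→7: 7 black — skip
    11 gray
      11→8: 8 black — skip
      11→9: 9 is gray → back edge
Back edge closes the cycle 9 → 10 → 11 → 9; its vertices are {9, 10, 11}.

9, 10, 11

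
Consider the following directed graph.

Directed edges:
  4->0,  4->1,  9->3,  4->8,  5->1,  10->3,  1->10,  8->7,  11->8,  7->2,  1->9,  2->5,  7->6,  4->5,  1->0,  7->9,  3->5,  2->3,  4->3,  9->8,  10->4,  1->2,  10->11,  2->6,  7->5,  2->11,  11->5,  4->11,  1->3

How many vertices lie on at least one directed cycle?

10

A vertex is on a directed cycle iff it belongs to a strongly connected component of size ≥ 2 (or has a self-loop).
The vertices on cycles are {1, 2, 3, 4, 5, 7, 8, 9, 10, 11} — 10 in total.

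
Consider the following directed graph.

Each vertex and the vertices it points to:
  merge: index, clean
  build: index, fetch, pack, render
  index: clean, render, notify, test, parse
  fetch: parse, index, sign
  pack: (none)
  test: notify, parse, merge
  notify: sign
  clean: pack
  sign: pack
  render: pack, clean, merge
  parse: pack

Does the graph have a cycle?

Yes

DFS with white/gray/black marking, starting from clean:
clean gray
  pack gray
  pack black
clean black
merge gray
  index gray
    index→clean: clean black — skip
    render gray
      render→pack: pack black — skip
      render→clean: clean black — skip
      render→merge: merge is gray → back edge
Back edge found, so a cycle exists: merge → index → render → merge.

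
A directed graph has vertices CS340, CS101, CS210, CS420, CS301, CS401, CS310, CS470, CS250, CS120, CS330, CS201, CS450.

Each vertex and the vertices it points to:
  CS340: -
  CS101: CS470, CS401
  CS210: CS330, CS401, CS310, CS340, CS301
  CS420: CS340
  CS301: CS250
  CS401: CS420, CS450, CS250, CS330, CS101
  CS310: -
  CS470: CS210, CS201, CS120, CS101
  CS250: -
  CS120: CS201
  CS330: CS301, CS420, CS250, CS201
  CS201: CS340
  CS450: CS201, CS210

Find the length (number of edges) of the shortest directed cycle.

For each vertex v, BFS finds the shortest path from v back to v.
The shortest such closed walk is CS470 → CS101 → CS470, length 2.

2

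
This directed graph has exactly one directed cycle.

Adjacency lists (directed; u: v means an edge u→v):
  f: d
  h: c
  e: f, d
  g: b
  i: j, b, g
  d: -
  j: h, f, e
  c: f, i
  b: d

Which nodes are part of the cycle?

DFS with gray/black marking from i:
i gray
  j gray
    h gray
      c gray
        f gray
          d gray
          d black
        f black
        c→i: i is gray → back edge
Back edge closes the cycle i → j → h → c → i; its vertices are {c, h, i, j}.

c, h, i, j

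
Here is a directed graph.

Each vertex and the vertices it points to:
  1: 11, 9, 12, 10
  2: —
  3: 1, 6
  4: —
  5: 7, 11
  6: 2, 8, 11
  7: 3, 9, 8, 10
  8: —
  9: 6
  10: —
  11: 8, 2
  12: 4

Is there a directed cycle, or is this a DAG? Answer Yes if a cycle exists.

DFS with white/gray/black marking, starting from 4:
4 gray
4 black
1 gray
  11 gray
    8 gray
    8 black
    2 gray
    2 black
  11 black
  9 gray
    6 gray
      6→2: 2 black — skip
      6→8: 8 black — skip
      6→11: 11 black — skip
    6 black
  9 black
  12 gray
    12→4: 4 black — skip
  12 black
  10 gray
  10 black
1 black
3 gray
  3→1: 1 black — skip
  3→6: 6 black — skip
3 black
5 gray
  7 gray
    7→3: 3 black — skip
    7→9: 9 black — skip
    7→8: 8 black — skip
    7→10: 10 black — skip
  7 black
  5→11: 11 black — skip
5 black
Every edge goes to a white or black vertex — no back edge, so the graph is acyclic.

No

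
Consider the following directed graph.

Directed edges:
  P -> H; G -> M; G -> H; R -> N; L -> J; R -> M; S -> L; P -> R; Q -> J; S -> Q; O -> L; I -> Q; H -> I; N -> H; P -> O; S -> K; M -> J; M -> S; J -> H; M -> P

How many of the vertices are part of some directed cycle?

7

A vertex is on a directed cycle iff it belongs to a strongly connected component of size ≥ 2 (or has a self-loop).
The vertices on cycles are {H, I, J, M, P, Q, R} — 7 in total.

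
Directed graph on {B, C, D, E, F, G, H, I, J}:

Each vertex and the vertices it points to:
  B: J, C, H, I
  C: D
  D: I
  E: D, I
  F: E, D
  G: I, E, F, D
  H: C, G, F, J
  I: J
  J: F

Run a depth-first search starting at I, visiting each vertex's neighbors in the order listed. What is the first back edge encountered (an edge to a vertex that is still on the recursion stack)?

DFS from I (visiting each vertex's neighbors in the order listed); mark gray on enter, black on exit:
I gray
  J gray
    F gray
      E gray
        D gray
          D→I: I is gray → back edge
First back edge: D → I.

D->I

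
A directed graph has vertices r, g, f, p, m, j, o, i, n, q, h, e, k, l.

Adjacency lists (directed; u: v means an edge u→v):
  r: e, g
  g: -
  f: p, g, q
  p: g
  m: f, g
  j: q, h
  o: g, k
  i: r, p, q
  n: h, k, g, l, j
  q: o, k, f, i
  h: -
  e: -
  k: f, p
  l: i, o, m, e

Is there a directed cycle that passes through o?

o is on a cycle iff o can reach itself via ≥1 edge.
o → k → f → q → o — yes.

Yes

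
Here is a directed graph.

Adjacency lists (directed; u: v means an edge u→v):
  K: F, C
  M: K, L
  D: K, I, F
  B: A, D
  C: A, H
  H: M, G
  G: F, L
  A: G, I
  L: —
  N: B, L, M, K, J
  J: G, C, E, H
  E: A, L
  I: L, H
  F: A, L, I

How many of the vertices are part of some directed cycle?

A vertex is on a directed cycle iff it belongs to a strongly connected component of size ≥ 2 (or has a self-loop).
The vertices on cycles are {A, C, F, G, H, I, K, M} — 8 in total.

8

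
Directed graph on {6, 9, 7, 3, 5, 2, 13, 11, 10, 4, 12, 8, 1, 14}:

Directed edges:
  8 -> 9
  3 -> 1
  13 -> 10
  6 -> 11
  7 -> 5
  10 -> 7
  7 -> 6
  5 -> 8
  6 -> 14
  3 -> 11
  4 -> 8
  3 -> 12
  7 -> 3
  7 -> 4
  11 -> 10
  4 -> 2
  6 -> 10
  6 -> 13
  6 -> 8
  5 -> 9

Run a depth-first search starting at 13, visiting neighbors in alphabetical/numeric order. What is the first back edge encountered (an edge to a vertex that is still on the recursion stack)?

11->10

DFS from 13 (visiting neighbors in alphabetical/numeric order); mark gray on enter, black on exit:
13 gray
  10 gray
    7 gray
      3 gray
        1 gray
        1 black
        11 gray
          11→10: 10 is gray → back edge
First back edge: 11 → 10.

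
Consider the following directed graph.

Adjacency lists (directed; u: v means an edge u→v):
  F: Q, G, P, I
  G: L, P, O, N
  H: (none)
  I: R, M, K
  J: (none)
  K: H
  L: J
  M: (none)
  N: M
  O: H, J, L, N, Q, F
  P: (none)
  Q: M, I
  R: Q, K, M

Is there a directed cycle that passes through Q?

Q is on a cycle iff Q can reach itself via ≥1 edge.
Q → I → R → Q — yes.

Yes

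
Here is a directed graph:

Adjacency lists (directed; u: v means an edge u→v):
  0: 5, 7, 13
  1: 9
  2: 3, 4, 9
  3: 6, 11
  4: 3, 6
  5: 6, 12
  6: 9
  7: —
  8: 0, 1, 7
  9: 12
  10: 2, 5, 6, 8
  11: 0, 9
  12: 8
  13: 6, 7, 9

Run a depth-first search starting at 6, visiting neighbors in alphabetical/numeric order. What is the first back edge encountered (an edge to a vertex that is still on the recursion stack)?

DFS from 6 (visiting neighbors in alphabetical/numeric order); mark gray on enter, black on exit:
6 gray
  9 gray
    12 gray
      8 gray
        0 gray
          5 gray
            5→6: 6 is gray → back edge
First back edge: 5 → 6.

5->6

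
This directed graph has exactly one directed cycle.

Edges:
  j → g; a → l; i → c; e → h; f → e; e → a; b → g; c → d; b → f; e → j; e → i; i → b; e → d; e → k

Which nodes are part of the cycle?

DFS with gray/black marking from e:
e gray
  j gray
    g gray
    g black
  j black
  d gray
  d black
  h gray
  h black
  a gray
    l gray
    l black
  a black
  i gray
    c gray
      c→d: d black — skip
    c black
    b gray
      f gray
        f→e: e is gray → back edge
Back edge closes the cycle e → i → b → f → e; its vertices are {b, e, f, i}.

b, e, f, i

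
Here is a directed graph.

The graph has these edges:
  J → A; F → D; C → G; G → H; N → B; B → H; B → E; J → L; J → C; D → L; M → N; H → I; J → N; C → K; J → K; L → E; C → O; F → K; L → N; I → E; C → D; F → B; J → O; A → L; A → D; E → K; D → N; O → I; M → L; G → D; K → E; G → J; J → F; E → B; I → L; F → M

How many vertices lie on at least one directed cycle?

A vertex is on a directed cycle iff it belongs to a strongly connected component of size ≥ 2 (or has a self-loop).
The vertices on cycles are {B, C, E, G, H, I, J, K, L, N} — 10 in total.

10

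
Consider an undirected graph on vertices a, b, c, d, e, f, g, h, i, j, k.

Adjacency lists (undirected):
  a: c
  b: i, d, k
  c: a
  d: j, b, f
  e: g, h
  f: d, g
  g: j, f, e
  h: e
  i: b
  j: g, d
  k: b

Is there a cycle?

DFS, tracking each vertex's parent; an edge to a visited non-parent vertex closes a cycle.
Start from i:
visit i (parent –)
  visit b (parent i)
    b–i: parent, skip
    visit d (parent b)
      visit j (parent d)
        visit g (parent j)
          g–j: parent, skip
          visit f (parent g)
            f–d: d visited and ≠ parent → cycle
Cycle: d – j – g – f – d.

Yes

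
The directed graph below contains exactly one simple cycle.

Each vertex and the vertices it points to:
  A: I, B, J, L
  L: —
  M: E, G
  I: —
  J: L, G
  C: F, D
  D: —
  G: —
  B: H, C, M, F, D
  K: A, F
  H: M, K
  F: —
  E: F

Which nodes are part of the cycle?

A, B, H, K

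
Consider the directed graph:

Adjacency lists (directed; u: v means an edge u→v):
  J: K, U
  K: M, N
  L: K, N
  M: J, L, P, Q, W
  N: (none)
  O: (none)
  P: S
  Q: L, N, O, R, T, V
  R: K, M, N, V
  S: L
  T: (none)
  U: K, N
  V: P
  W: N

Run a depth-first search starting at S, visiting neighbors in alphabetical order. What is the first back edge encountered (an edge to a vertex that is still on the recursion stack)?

J->K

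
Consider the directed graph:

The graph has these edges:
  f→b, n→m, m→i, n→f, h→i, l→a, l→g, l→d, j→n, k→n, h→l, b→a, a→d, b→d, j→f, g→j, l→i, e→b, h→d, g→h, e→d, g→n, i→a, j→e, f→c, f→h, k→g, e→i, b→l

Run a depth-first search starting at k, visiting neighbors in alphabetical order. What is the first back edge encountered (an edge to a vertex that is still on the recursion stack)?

l->g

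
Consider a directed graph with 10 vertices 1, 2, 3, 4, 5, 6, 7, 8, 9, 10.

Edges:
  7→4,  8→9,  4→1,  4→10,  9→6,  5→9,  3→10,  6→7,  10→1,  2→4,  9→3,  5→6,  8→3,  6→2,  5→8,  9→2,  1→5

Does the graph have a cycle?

Yes

DFS with white/gray/black marking, starting from 10:
10 gray
  1 gray
    5 gray
      8 gray
        9 gray
          3 gray
            3→10: 10 is gray → back edge
Back edge found, so a cycle exists: 10 → 1 → 5 → 8 → 9 → 3 → 10.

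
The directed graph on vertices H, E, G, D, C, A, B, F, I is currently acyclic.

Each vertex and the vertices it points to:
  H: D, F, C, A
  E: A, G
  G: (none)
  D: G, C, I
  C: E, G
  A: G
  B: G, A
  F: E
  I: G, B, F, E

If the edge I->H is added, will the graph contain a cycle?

Adding I→H creates a cycle iff H can already reach I.
Path from H: H → D → I.
So H → … → I → H is a cycle.

Yes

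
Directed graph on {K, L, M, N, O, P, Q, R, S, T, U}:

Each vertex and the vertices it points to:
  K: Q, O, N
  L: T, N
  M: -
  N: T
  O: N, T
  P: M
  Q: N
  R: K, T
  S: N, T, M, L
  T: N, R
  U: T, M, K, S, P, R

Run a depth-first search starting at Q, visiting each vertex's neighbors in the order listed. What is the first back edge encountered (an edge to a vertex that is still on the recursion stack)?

T→N

DFS from Q (visiting each vertex's neighbors in the order listed); mark gray on enter, black on exit:
Q gray
  N gray
    T gray
      T→N: N is gray → back edge
First back edge: T → N.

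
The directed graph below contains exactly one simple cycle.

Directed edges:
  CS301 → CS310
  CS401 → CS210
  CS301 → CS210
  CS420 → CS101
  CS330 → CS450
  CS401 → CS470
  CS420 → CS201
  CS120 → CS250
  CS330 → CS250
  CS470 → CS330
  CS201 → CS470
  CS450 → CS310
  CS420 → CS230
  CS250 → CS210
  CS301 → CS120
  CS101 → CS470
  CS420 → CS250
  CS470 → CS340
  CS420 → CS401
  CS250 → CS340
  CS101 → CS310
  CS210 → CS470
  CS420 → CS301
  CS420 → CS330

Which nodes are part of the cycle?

DFS with gray/black marking from CS330:
CS330 gray
  CS450 gray
    CS310 gray
    CS310 black
  CS450 black
  CS250 gray
    CS340 gray
    CS340 black
    CS210 gray
      CS470 gray
        CS470→CS330: CS330 is gray → back edge
Back edge closes the cycle CS330 → CS250 → CS210 → CS470 → CS330; its vertices are {CS210, CS250, CS330, CS470}.

CS210, CS250, CS330, CS470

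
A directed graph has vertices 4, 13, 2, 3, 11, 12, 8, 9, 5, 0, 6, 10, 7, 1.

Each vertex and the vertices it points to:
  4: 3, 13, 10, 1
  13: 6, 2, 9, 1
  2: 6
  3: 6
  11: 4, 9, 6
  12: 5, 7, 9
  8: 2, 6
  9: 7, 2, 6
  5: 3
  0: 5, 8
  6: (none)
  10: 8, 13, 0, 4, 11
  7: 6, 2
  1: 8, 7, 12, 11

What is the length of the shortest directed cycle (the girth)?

2

For each vertex v, BFS finds the shortest path from v back to v.
The shortest such closed walk is 4 → 10 → 4, length 2.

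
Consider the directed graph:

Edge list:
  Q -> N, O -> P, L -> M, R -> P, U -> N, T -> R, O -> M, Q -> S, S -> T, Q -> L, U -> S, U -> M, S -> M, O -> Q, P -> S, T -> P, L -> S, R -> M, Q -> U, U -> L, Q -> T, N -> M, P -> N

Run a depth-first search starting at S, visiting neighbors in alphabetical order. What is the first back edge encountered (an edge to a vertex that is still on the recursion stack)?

P→S

DFS from S (visiting neighbors in alphabetical order); mark gray on enter, black on exit:
S gray
  M gray
  M black
  T gray
    P gray
      N gray
        N→M: M black — skip
      N black
      P→S: S is gray → back edge
First back edge: P → S.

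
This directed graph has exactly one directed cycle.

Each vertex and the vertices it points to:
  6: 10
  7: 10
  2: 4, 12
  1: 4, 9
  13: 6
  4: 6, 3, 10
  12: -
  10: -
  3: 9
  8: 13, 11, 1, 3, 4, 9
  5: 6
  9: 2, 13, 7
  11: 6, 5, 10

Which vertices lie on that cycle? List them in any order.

DFS with gray/black marking from 9:
9 gray
  2 gray
    4 gray
      6 gray
        10 gray
        10 black
      6 black
      3 gray
        3→9: 9 is gray → back edge
Back edge closes the cycle 9 → 2 → 4 → 3 → 9; its vertices are {2, 3, 4, 9}.

2, 3, 4, 9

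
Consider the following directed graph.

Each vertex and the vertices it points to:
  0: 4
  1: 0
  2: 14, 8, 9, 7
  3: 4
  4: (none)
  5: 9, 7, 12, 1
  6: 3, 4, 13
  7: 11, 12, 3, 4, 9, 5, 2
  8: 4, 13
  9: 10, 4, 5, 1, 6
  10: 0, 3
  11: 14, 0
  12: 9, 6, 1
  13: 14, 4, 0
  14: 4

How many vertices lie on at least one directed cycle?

5

A vertex is on a directed cycle iff it belongs to a strongly connected component of size ≥ 2 (or has a self-loop).
The vertices on cycles are {2, 5, 7, 9, 12} — 5 in total.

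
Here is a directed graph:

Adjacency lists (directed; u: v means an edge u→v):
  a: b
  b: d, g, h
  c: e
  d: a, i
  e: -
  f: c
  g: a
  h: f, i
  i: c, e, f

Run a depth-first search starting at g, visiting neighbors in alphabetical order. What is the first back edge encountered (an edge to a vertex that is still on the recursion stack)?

d→a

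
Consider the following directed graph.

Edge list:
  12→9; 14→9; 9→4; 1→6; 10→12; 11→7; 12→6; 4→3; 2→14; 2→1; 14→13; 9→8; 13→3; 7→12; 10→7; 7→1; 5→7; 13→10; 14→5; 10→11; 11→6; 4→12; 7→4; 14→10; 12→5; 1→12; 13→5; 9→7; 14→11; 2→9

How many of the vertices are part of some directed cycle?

6

A vertex is on a directed cycle iff it belongs to a strongly connected component of size ≥ 2 (or has a self-loop).
The vertices on cycles are {1, 4, 5, 7, 9, 12} — 6 in total.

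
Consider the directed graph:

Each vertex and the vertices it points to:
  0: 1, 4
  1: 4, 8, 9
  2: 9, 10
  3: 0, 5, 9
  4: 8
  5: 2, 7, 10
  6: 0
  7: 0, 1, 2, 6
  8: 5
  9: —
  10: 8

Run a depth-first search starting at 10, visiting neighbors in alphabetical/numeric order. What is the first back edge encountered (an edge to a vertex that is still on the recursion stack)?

2→10

DFS from 10 (visiting neighbors in alphabetical/numeric order); mark gray on enter, black on exit:
10 gray
  8 gray
    5 gray
      2 gray
        9 gray
        9 black
        2→10: 10 is gray → back edge
First back edge: 2 → 10.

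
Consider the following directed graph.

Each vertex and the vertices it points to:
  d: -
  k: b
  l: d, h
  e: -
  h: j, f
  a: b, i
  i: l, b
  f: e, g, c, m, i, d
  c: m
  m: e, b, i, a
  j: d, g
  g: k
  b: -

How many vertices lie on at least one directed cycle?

7

A vertex is on a directed cycle iff it belongs to a strongly connected component of size ≥ 2 (or has a self-loop).
The vertices on cycles are {a, c, f, h, i, l, m} — 7 in total.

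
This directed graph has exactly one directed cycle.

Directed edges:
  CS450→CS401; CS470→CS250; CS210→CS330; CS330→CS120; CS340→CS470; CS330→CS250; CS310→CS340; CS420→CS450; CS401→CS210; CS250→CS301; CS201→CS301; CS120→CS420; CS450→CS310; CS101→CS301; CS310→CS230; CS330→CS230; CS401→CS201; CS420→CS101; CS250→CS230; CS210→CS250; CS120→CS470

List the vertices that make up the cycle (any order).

CS120, CS210, CS330, CS401, CS420, CS450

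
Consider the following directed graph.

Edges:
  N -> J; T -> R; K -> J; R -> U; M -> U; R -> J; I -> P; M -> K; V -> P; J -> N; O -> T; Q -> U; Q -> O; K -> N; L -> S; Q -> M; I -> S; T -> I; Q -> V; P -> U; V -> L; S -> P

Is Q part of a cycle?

No

Q lies on a cycle iff there is a path from Q back to itself.
Exploring from Q, it never reaches itself; equivalently, its strongly connected component is a singleton.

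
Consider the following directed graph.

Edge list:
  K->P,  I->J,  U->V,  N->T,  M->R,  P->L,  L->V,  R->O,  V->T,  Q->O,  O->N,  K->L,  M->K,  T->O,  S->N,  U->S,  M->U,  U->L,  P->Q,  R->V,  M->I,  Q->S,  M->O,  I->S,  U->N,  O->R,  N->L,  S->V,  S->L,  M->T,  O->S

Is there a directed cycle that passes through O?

Yes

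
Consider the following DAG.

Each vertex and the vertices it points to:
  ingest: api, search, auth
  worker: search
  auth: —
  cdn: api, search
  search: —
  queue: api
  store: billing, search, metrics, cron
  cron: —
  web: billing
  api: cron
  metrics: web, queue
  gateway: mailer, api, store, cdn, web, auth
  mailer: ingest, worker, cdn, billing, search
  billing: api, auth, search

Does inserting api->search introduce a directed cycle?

No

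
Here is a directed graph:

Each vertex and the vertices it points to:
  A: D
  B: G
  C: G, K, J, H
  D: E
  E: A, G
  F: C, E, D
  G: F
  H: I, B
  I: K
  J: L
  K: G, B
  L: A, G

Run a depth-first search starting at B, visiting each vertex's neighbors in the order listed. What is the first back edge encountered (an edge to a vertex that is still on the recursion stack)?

C->G

DFS from B (visiting each vertex's neighbors in the order listed); mark gray on enter, black on exit:
B gray
  G gray
    F gray
      C gray
        C→G: G is gray → back edge
First back edge: C → G.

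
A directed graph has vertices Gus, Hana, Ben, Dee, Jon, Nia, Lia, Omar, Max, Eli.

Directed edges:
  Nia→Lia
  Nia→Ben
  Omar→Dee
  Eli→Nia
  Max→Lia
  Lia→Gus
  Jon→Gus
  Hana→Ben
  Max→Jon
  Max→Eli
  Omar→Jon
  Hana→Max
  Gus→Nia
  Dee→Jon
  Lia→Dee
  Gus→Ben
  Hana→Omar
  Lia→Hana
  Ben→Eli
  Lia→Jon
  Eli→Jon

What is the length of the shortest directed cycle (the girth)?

For each vertex v, BFS finds the shortest path from v back to v.
The shortest such closed walk is Hana → Max → Lia → Hana, length 3.

3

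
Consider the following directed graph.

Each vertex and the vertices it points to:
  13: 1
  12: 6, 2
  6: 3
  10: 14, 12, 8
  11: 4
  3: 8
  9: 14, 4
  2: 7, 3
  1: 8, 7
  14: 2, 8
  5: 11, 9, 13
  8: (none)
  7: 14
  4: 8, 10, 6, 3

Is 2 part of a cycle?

Yes

2 is on a cycle iff 2 can reach itself via ≥1 edge.
2 → 7 → 14 → 2 — yes.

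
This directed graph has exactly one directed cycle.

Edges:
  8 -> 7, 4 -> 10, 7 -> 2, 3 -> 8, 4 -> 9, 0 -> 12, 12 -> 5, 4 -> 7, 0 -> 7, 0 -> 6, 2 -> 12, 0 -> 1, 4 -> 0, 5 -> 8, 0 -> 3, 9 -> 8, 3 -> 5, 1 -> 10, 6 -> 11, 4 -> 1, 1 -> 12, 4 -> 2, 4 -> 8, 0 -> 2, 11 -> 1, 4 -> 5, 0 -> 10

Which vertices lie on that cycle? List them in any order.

2, 5, 7, 8, 12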